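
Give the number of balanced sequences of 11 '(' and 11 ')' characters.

Balanced strings of n pairs of brackets are counted by C_n; here n = 11.
C_11 = C(22,11)/12 = 705432/12 = 58786.

58786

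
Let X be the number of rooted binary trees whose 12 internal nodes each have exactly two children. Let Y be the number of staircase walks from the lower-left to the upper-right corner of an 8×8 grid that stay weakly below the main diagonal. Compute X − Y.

Full binary trees with n internal nodes are counted by C_n; here n = 12. So X = C_12 = 208012.
Monotone paths in an n×n grid that stay weakly below the diagonal are counted by C_n; here n = 8. So Y = C_8 = 1430.
X − Y = 208012 − 1430 = 206582.

206582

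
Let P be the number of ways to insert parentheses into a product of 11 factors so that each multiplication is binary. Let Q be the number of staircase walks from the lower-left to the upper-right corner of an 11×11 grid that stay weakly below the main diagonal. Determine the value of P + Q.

75582

Bracketing 11 factors into binary products is counted by C_{11−1} = C_10. So P = C_10 = 16796.
Monotone paths in an n×n grid that stay weakly below the diagonal are counted by C_n; here n = 11. So Q = C_11 = 58786.
P + Q = 16796 + 58786 = 75582.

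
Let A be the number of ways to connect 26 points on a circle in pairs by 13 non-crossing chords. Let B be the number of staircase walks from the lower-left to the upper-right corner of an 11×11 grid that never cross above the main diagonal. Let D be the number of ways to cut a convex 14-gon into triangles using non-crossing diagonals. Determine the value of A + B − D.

Pairing 26 circle points by 13 non-crossing chords gives C_13 matchings. So A = C_13 = 742900.
Monotone paths in an n×n grid that stay weakly below the diagonal are counted by C_n; here n = 11. So B = C_11 = 58786.
Triangulations of a convex m-gon are counted by C_{m−2}; with m = 14 this is C_12. So D = C_12 = 208012.
A + B − D = 742900 + 58786 − 208012 = 593674.

593674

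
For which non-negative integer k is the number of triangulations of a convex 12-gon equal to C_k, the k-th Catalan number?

Triangulations of a convex m-gon are counted by C_{m−2}; with m = 12 this is C_10.

10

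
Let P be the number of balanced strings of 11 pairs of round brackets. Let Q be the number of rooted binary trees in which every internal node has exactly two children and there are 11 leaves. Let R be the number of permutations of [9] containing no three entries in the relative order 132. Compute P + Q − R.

With 11 pairs the number of balanced bracket strings is the Catalan number C_11. So P = C_11 = 58786.
Full binary trees with 11 leaves have 11−1 = 10 internal nodes, so there are C_10 of them. So Q = C_10 = 16796.
For any fixed pattern of length 3, the pattern-avoiding permutations of [9] number C_9. So R = C_9 = 4862.
P + Q − R = 58786 + 16796 − 4862 = 70720.

70720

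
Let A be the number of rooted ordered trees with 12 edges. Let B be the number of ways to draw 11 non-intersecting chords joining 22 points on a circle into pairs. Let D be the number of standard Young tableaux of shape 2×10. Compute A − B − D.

132430

Rooted ordered trees with n edges are counted by C_n; here n = 12. So A = C_12 = 208012.
Pairing 22 circle points by 11 non-crossing chords gives C_11 matchings. So B = C_11 = 58786.
Standard Young tableaux of shape 2×n are counted by C_n; here n = 10. So D = C_10 = 16796.
A − B − D = 208012 − 58786 − 16796 = 132430.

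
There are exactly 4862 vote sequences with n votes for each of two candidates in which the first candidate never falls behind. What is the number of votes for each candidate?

9

Such ballot sequences with n votes each are counted by C_n, and C_9 = 4862.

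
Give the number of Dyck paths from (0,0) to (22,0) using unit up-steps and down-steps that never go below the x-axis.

58786

Paths of 11 up- and 11 down-steps that never dip below the axis are Dyck paths; their count is C_11.
C_11 = C(22,11)/12 = 705432/12 = 58786.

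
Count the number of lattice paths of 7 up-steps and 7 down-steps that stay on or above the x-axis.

429

Paths of 7 up- and 7 down-steps that never dip below the axis are Dyck paths; their count is C_7.
C_7 = C(14,7)/8 = 3432/8 = 429.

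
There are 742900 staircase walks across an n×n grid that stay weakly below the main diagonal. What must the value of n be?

13

Such diagonal-avoiding paths in an n×n grid are counted by C_n; 742900 = C_13.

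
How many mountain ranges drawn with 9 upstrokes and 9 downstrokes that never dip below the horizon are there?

Dyck paths of semilength n (length 2n) are counted by C_n; here n = 9.
C_9 = C(18,9)/10 = 48620/10 = 4862.

4862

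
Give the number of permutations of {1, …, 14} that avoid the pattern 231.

For any fixed pattern of length 3, the pattern-avoiding permutations of [14] number C_14.
C_14 = 2674440.

2674440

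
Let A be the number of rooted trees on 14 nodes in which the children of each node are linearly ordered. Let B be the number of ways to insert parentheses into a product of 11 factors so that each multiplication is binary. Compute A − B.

726104

Rooted ordered (plane) trees on m nodes have m−1 edges and are counted by C_{m−1}; m = 14 gives C_13. So A = C_13 = 742900.
Ways to associate a product of 11 factors correspond to binary trees on 11 leaves, so the count is C_10. So B = C_10 = 16796.
A − B = 742900 − 16796 = 726104.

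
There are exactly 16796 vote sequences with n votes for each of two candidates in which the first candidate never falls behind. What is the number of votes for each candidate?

10

Such ballot sequences with n votes each are counted by C_n. Since C_10 = 16796, the index is 10.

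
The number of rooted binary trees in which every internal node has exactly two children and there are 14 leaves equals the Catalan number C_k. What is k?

A full binary tree with L leaves has L−1 internal nodes and is counted by C_{L−1}; L = 14 gives C_13.

13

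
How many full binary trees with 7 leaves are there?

A full binary tree with L leaves has L−1 internal nodes and is counted by C_{L−1}; L = 7 gives C_6.
C_6 = C(12,6)/7 = 924/7 = 132.

132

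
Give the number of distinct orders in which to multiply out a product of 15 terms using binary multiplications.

2674440

Parenthesizations of m factors correspond to full binary trees with m leaves, counted by C_{m−1}; m = 15 gives C_14.
C_14 = C(28,14)/15 = 40116600/15 = 2674440.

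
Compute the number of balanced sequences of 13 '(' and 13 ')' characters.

With 13 pairs the number of balanced bracket strings is the Catalan number C_13.
C_13 = C(26,13)/14 = 10400600/14 = 742900.

742900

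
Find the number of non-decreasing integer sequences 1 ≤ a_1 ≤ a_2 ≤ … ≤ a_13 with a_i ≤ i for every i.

Weakly increasing sequences with a_i ≤ i biject with Dyck paths of semilength 13, so there are C_13.
C_13 = C(26,13)/14 = 10400600/14 = 742900.

742900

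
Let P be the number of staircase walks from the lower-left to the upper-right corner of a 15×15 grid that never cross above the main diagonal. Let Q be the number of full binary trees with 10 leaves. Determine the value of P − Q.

Monotone paths in an n×n grid that stay weakly below the diagonal are counted by C_n; here n = 15. So P = C_15 = 9694845.
A full binary tree with L leaves has L−1 internal nodes and is counted by C_{L−1}; L = 10 gives C_9. So Q = C_9 = 4862.
P − Q = 9694845 − 4862 = 9689983.

9689983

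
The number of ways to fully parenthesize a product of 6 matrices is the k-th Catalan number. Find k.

5

Ways to associate a product of 6 factors correspond to binary trees on 6 leaves, so the count is C_5.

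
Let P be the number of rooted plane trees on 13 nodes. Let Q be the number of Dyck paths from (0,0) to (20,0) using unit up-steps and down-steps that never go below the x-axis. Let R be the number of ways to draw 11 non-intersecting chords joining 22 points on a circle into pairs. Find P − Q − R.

132430

A rooted plane tree on 13 nodes has 12 edges, and such trees are counted by C_12. So P = C_12 = 208012.
Dyck paths of semilength n (length 2n) are counted by C_n; here n = 10. So Q = C_10 = 16796.
Pairing 22 circle points by 11 non-crossing chords gives C_11 matchings. So R = C_11 = 58786.
P − Q − R = 208012 − 16796 − 58786 = 132430.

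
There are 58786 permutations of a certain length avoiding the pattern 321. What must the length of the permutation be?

11

Permutations of [n] avoiding a fixed length-3 pattern are counted by C_n. Since C_11 = 58786, the index is 11.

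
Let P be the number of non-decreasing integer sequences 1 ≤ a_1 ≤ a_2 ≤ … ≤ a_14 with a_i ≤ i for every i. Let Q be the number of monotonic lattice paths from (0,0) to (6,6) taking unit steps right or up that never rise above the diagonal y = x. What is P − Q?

2674308

Such sub-staircase sequences of length n are counted by C_n; here n = 14. So P = C_14 = 2674440.
Monotone paths in an n×n grid that stay weakly below the diagonal are counted by C_n; here n = 6. So Q = C_6 = 132.
P − Q = 2674440 − 132 = 2674308.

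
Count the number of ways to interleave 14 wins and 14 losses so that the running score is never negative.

2674440

Ballot sequences with n votes each where one side never trails are Dyck words, counted by C_n; here n = 14.
C_14 = C_13 · 2(2·13+1)/(13+2) = 742900 · 54/15 = 2674440.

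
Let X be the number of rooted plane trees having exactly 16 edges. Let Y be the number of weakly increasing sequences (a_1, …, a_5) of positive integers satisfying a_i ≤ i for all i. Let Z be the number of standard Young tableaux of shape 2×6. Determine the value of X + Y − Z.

35357580

Rooted ordered trees with n edges are counted by C_n; here n = 16. So X = C_16 = 35357670.
Such sub-staircase sequences of length n are counted by C_n; here n = 5. So Y = C_5 = 42.
By the hook-length formula (or a Dyck-path bijection), SYT of shape 2×6 number C_6. So Z = C_6 = 132.
X + Y − Z = 35357670 + 42 − 132 = 35357580.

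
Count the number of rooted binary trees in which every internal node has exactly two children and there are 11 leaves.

16796

A full binary tree with L leaves has L−1 internal nodes and is counted by C_{L−1}; L = 11 gives C_10.
C_10 = C(20,10)/11 = 184756/11 = 16796.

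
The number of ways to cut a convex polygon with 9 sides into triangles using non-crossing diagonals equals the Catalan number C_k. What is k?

The number of triangulations of a 9-gon is the Catalan number C_7 (index = sides − 2).

7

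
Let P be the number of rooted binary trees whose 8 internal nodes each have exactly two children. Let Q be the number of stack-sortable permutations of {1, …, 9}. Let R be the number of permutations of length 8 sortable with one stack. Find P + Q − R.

4862

Full binary trees with n internal nodes are counted by C_n; here n = 8. So P = C_8 = 1430.
Stack-sortable permutations are exactly the 231-avoiding ones, counted by C_n; here n = 9. So Q = C_9 = 4862.
By Knuth's characterisation, the stack-sortable permutations of length 8 are the 231-avoiders, numbering C_8. So R = C_8 = 1430.
P + Q − R = 1430 + 4862 − 1430 = 4862.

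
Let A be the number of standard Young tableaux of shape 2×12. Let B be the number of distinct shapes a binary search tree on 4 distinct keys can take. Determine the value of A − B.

207998

Standard Young tableaux of shape 2×n are counted by C_n; here n = 12. So A = C_12 = 208012.
There are C_n binary search tree shapes on n keys; with n = 4 that is C_4. So B = C_4 = 14.
A − B = 208012 − 14 = 207998.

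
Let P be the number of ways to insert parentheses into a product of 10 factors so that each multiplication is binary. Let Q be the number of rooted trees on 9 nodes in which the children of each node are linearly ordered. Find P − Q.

3432

Bracketing 10 factors into binary products is counted by C_{10−1} = C_9. So P = C_9 = 4862.
A rooted plane tree on 9 nodes has 8 edges, and such trees are counted by C_8. So Q = C_8 = 1430.
P − Q = 4862 − 1430 = 3432.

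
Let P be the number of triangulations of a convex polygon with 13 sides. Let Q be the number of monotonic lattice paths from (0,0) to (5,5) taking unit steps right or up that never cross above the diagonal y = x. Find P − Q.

Triangulations of a convex m-gon are counted by C_{m−2}; with m = 13 this is C_11. So P = C_11 = 58786.
Monotone paths in an n×n grid that stay weakly below the diagonal are counted by C_n; here n = 5. So Q = C_5 = 42.
P − Q = 58786 − 42 = 58744.

58744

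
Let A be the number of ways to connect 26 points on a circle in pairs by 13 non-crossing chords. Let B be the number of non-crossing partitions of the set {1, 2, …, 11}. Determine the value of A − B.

684114

Non-crossing perfect matchings of 2n points on a circle are counted by C_n; with 26 points, n = 13. So A = C_13 = 742900.
Non-crossing partitions of an n-element set are counted by C_n; here n = 11. So B = C_11 = 58786.
A − B = 742900 − 58786 = 684114.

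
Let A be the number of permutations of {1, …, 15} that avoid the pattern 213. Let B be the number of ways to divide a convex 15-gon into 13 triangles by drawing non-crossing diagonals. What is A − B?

8951945

Permutations of [n] avoiding any single length-3 pattern are counted by C_n; here n = 15. So A = C_15 = 9694845.
Triangulations of a convex m-gon are counted by C_{m−2}; with m = 15 this is C_13. So B = C_13 = 742900.
A − B = 9694845 − 742900 = 8951945.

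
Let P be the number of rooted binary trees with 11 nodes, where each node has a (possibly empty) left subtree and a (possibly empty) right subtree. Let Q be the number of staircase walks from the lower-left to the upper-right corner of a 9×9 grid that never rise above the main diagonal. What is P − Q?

There are C_n binary search tree shapes on n keys; with n = 11 that is C_11. So P = C_11 = 58786.
Monotone paths in an n×n grid that stay weakly below the diagonal are counted by C_n; here n = 9. So Q = C_9 = 4862.
P − Q = 58786 − 4862 = 53924.

53924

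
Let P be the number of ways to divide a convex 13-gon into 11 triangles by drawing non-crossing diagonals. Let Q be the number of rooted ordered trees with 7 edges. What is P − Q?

58357

A convex 13-gon is triangulated into 11 triangles, and the number of such triangulations is the Catalan number C_{13−2} = C_11. So P = C_11 = 58786.
A rooted plane tree with 7 edges has 8 nodes, and the count is C_7. So Q = C_7 = 429.
P − Q = 58786 − 429 = 58357.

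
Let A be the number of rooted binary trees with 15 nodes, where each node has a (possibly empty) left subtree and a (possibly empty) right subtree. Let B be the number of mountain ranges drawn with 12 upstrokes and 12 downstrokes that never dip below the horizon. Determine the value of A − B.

Rooted binary trees with 15 nodes (each child slot possibly empty) number C_15. So A = C_15 = 9694845.
A Dyck path with 12 up-steps and 12 down-steps has semilength 12, so there are C_12 of them. So B = C_12 = 208012.
A − B = 9694845 − 208012 = 9486833.

9486833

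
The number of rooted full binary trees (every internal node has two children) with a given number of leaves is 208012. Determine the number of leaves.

Full binary trees with L leaves are counted by C_{L−1}, and C_12 = 208012.
So the index is 12, and the number of leaves is 12 + 1 = 13.

13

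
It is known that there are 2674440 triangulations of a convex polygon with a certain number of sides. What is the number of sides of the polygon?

16

Triangulations of a convex m-gon are counted by C_{m−2}, and C_14 = 2674440.
So m − 2 = 14, giving m = 16 sides.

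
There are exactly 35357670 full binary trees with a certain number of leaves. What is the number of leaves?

Full binary trees with L leaves are counted by C_{L−1}; 35357670 = C_16.
So the index is 16, and the number of leaves is 16 + 1 = 17.

17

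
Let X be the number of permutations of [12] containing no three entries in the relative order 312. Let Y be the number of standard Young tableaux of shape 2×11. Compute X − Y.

149226

Permutations of [n] avoiding any single length-3 pattern are counted by C_n; here n = 12. So X = C_12 = 208012.
By the hook-length formula (or a Dyck-path bijection), SYT of shape 2×11 number C_11. So Y = C_11 = 58786.
X − Y = 208012 − 58786 = 149226.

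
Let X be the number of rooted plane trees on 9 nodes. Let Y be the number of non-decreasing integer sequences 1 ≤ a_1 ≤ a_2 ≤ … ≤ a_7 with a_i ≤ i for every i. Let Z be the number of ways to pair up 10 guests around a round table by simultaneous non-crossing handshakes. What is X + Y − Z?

1817

Rooted ordered (plane) trees on m nodes have m−1 edges and are counted by C_{m−1}; m = 9 gives C_8. So X = C_8 = 1430.
Weakly increasing sequences with a_i ≤ i biject with Dyck paths of semilength 7, so there are C_7. So Y = C_7 = 429.
Non-crossing handshake pairings of 2n people are counted by C_n; 10 people gives n = 5. So Z = C_5 = 42.
X + Y − Z = 1430 + 429 − 42 = 1817.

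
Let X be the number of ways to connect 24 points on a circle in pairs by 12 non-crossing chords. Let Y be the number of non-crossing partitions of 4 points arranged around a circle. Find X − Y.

Pairing 24 circle points by 12 non-crossing chords gives C_12 matchings. So X = C_12 = 208012.
The non-crossing partitions of [4] form a lattice of size C_4. So Y = C_4 = 14.
X − Y = 208012 − 14 = 207998.

207998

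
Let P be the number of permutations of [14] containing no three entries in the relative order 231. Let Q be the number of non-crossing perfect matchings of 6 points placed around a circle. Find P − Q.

2674435

For any fixed pattern of length 3, the pattern-avoiding permutations of [14] number C_14. So P = C_14 = 2674440.
Pairing 6 circle points by 3 non-crossing chords gives C_3 matchings. So Q = C_3 = 5.
P − Q = 2674440 − 5 = 2674435.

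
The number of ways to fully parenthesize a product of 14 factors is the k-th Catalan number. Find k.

Ways to associate a product of 14 factors correspond to binary trees on 14 leaves, so the count is C_13.

13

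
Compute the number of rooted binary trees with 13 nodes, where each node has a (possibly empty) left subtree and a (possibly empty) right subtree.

Binary trees (left/right distinguished) on n nodes are counted by C_n; here n = 13.
C_13 = C(26,13)/14 = 10400600/14 = 742900.

742900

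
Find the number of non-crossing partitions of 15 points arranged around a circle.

9694845

Non-crossing partitions of an n-element set are counted by C_n; here n = 15.
C_15 = C_14 · 2(2·14+1)/(14+2) = 2674440 · 58/16 = 9694845.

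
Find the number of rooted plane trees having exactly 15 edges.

Rooted ordered trees with n edges are counted by C_n; here n = 15.
C_15 = C(30,15)/16 = 155117520/16 = 9694845.

9694845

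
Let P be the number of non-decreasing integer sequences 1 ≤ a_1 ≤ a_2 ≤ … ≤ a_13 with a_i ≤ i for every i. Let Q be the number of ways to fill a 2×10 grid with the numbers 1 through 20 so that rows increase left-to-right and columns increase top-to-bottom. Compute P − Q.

Such sub-staircase sequences of length n are counted by C_n; here n = 13. So P = C_13 = 742900.
Standard Young tableaux of shape 2×n are counted by C_n; here n = 10. So Q = C_10 = 16796.
P − Q = 742900 − 16796 = 726104.

726104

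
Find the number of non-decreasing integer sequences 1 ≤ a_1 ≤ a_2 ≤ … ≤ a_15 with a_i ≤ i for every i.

9694845

Weakly increasing sequences with a_i ≤ i biject with Dyck paths of semilength 15, so there are C_15.
C_15 = 9694845.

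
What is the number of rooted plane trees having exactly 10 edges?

16796

Rooted ordered trees with n edges are counted by C_n; here n = 10.
C_10 = C(20,10)/11 = 184756/11 = 16796.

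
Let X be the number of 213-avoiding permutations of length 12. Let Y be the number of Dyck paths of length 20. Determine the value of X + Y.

For any fixed pattern of length 3, the pattern-avoiding permutations of [12] number C_12. So X = C_12 = 208012.
Paths of 10 up- and 10 down-steps that never dip below the axis are Dyck paths; their count is C_10. So Y = C_10 = 16796.
X + Y = 208012 + 16796 = 224808.

224808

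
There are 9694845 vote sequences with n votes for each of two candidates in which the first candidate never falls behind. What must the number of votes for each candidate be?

Such ballot sequences with n votes each are counted by C_n, and C_15 = 9694845.

15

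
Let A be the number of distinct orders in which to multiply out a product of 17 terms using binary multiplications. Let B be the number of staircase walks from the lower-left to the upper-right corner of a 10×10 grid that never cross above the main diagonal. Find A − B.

Bracketing 17 factors into binary products is counted by C_{17−1} = C_16. So A = C_16 = 35357670.
Monotone paths in an n×n grid that stay weakly below the diagonal are counted by C_n; here n = 10. So B = C_10 = 16796.
A − B = 35357670 − 16796 = 35340874.

35340874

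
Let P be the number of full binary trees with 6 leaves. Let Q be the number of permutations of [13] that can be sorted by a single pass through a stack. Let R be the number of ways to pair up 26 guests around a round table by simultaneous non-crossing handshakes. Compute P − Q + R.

Full binary trees with 6 leaves have 6−1 = 5 internal nodes, so there are C_5 of them. So P = C_5 = 42.
By Knuth's characterisation, the stack-sortable permutations of length 13 are the 231-avoiders, numbering C_13. So Q = C_13 = 742900.
Non-crossing handshake pairings of 2n people are counted by C_n; 26 people gives n = 13. So R = C_13 = 742900.
P − Q + R = 42 − 742900 + 742900 = 42.

42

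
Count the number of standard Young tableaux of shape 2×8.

1430

Standard Young tableaux of shape 2×n are counted by C_n; here n = 8.
C_8 = C_7 · 2(2·7+1)/(7+2) = 429 · 30/9 = 1430.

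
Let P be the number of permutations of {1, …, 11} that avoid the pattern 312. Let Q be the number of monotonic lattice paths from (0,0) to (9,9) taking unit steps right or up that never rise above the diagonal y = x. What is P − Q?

Permutations of [n] avoiding any single length-3 pattern are counted by C_n; here n = 11. So P = C_11 = 58786.
Monotone paths in an n×n grid that stay weakly below the diagonal are counted by C_n; here n = 9. So Q = C_9 = 4862.
P − Q = 58786 − 4862 = 53924.

53924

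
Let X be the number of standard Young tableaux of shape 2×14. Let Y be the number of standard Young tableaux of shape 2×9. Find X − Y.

Standard Young tableaux of shape 2×n are counted by C_n; here n = 14. So X = C_14 = 2674440.
By the hook-length formula (or a Dyck-path bijection), SYT of shape 2×9 number C_9. So Y = C_9 = 4862.
X − Y = 2674440 − 4862 = 2669578.

2669578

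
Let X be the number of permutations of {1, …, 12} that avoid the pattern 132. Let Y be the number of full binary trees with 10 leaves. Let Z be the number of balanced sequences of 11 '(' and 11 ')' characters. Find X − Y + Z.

For any fixed pattern of length 3, the pattern-avoiding permutations of [12] number C_12. So X = C_12 = 208012.
Full binary trees with 10 leaves have 10−1 = 9 internal nodes, so there are C_9 of them. So Y = C_9 = 4862.
With 11 pairs the number of balanced bracket strings is the Catalan number C_11. So Z = C_11 = 58786.
X − Y + Z = 208012 − 4862 + 58786 = 261936.

261936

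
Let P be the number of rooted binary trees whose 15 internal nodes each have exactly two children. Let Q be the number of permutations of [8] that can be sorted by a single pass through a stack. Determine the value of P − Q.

9693415

Full binary trees with n internal nodes are counted by C_n; here n = 15. So P = C_15 = 9694845.
By Knuth's characterisation, the stack-sortable permutations of length 8 are the 231-avoiders, numbering C_8. So Q = C_8 = 1430.
P − Q = 9694845 − 1430 = 9693415.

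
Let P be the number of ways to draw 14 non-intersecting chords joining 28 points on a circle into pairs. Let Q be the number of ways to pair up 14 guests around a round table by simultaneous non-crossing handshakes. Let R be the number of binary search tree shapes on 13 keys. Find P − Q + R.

3416911

Pairing 28 circle points by 14 non-crossing chords gives C_14 matchings. So P = C_14 = 2674440.
Non-crossing handshake pairings of 2n people are counted by C_n; 14 people gives n = 7. So Q = C_7 = 429.
Rooted binary trees with 13 nodes (each child slot possibly empty) number C_13. So R = C_13 = 742900.
P − Q + R = 2674440 − 429 + 742900 = 3416911.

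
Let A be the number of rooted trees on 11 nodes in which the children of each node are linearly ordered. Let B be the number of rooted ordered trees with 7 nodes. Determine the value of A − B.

Rooted ordered (plane) trees on m nodes have m−1 edges and are counted by C_{m−1}; m = 11 gives C_10. So A = C_10 = 16796.
Rooted ordered (plane) trees on m nodes have m−1 edges and are counted by C_{m−1}; m = 7 gives C_6. So B = C_6 = 132.
A − B = 16796 − 132 = 16664.

16664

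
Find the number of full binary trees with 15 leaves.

2674440

A full binary tree with L leaves has L−1 internal nodes and is counted by C_{L−1}; L = 15 gives C_14.
C_14 = C(28,14)/15 = 40116600/15 = 2674440.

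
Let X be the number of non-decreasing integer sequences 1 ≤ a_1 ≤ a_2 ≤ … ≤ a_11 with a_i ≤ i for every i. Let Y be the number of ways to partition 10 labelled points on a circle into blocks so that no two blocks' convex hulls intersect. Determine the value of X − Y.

Such sub-staircase sequences of length n are counted by C_n; here n = 11. So X = C_11 = 58786.
The non-crossing partitions of [10] form a lattice of size C_10. So Y = C_10 = 16796.
X − Y = 58786 − 16796 = 41990.

41990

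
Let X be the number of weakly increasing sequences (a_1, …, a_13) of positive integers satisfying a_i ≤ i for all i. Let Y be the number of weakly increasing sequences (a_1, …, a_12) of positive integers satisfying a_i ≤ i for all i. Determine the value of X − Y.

534888

Such sub-staircase sequences of length n are counted by C_n; here n = 13. So X = C_13 = 742900.
Such sub-staircase sequences of length n are counted by C_n; here n = 12. So Y = C_12 = 208012.
X − Y = 742900 − 208012 = 534888.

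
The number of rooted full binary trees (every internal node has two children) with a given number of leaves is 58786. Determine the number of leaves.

Full binary trees with L leaves are counted by C_{L−1}, and C_11 = 58786.
So the index is 11, and the number of leaves is 11 + 1 = 12.

12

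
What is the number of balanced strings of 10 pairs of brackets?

A balanced arrangement of 10 bracket pairs is a Dyck word of semilength 10, so the count is C_10.
C_10 = C(20,10)/11 = 184756/11 = 16796.

16796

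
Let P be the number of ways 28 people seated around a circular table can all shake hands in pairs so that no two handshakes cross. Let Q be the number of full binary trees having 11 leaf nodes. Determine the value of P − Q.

Non-crossing handshake pairings of 2n people are counted by C_n; 28 people gives n = 14. So P = C_14 = 2674440.
A full binary tree with L leaves has L−1 internal nodes and is counted by C_{L−1}; L = 11 gives C_10. So Q = C_10 = 16796.
P − Q = 2674440 − 16796 = 2657644.

2657644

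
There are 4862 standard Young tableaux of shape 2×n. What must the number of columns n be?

9

Standard Young tableaux of shape 2×n are counted by C_n. Since C_9 = 4862, the index is 9.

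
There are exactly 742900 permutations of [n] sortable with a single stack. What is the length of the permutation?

13

Stack-sortable permutations of [n] are counted by C_n. The Catalan number equal to 742900 is C_13.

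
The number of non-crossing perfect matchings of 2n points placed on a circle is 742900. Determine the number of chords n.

13

Non-crossing pairings of 2n points on a circle are counted by C_n. Since C_13 = 742900, the index is 13.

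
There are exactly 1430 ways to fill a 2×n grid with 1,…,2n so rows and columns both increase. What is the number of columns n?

Standard Young tableaux of shape 2×n are counted by C_n; 1430 = C_8.

8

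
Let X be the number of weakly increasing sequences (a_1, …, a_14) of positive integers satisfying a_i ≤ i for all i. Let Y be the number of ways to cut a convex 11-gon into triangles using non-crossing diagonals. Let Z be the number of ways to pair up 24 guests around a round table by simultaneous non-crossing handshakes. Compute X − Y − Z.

Such sub-staircase sequences of length n are counted by C_n; here n = 14. So X = C_14 = 2674440.
Triangulations of a convex m-gon are counted by C_{m−2}; with m = 11 this is C_9. So Y = C_9 = 4862.
Non-crossing handshake pairings of 2n people are counted by C_n; 24 people gives n = 12. So Z = C_12 = 208012.
X − Y − Z = 2674440 − 4862 − 208012 = 2461566.

2461566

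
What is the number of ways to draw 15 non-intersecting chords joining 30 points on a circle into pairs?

Non-crossing perfect matchings of 2n points on a circle are counted by C_n; with 30 points, n = 15.
C_15 = 9694845.

9694845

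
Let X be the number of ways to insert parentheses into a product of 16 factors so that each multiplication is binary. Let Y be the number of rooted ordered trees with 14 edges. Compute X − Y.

Bracketing 16 factors into binary products is counted by C_{16−1} = C_15. So X = C_15 = 9694845.
A rooted plane tree with 14 edges has 15 nodes, and the count is C_14. So Y = C_14 = 2674440.
X − Y = 9694845 − 2674440 = 7020405.

7020405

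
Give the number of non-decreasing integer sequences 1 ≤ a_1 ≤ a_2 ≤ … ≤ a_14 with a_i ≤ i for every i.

2674440

Such sub-staircase sequences of length n are counted by C_n; here n = 14.
C_14 = C(28,14)/15 = 40116600/15 = 2674440.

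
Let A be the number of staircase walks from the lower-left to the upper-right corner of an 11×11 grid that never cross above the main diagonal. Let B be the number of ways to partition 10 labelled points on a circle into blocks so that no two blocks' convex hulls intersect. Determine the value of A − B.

Sub-diagonal monotone paths from (0,0) to (11,11) biject with Dyck paths of semilength 11, giving C_11. So A = C_11 = 58786.
Non-crossing partitions of an n-element set are counted by C_n; here n = 10. So B = C_10 = 16796.
A − B = 58786 − 16796 = 41990.

41990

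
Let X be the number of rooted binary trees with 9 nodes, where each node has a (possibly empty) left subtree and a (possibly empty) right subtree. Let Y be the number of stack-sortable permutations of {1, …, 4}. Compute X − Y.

Rooted binary trees with 9 nodes (each child slot possibly empty) number C_9. So X = C_9 = 4862.
Stack-sortable permutations are exactly the 231-avoiding ones, counted by C_n; here n = 4. So Y = C_4 = 14.
X − Y = 4862 − 14 = 4848.

4848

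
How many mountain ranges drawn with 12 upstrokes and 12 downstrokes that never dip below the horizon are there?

208012

Dyck paths of semilength n (length 2n) are counted by C_n; here n = 12.
C_12 = C(24,12)/13 = 2704156/13 = 208012.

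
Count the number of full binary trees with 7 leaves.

Full binary trees with 7 leaves have 7−1 = 6 internal nodes, so there are C_6 of them.
C_6 = C_5 · 2(2·5+1)/(5+2) = 42 · 22/7 = 132.

132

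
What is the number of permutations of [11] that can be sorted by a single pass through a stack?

By Knuth's characterisation, the stack-sortable permutations of length 11 are the 231-avoiders, numbering C_11.
C_11 = C(22,11)/12 = 705432/12 = 58786.

58786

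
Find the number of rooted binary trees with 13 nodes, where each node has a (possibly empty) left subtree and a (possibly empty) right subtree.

There are C_n binary search tree shapes on n keys; with n = 13 that is C_13.
C_13 = 742900.

742900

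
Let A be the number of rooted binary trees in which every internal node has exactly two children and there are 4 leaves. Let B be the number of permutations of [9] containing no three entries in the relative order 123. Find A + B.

A full binary tree with L leaves has L−1 internal nodes and is counted by C_{L−1}; L = 4 gives C_3. So A = C_3 = 5.
For any fixed pattern of length 3, the pattern-avoiding permutations of [9] number C_9. So B = C_9 = 4862.
A + B = 5 + 4862 = 4867.

4867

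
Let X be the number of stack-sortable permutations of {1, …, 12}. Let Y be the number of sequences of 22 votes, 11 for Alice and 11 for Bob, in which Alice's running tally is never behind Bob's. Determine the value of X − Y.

Stack-sortable permutations are exactly the 231-avoiding ones, counted by C_n; here n = 12. So X = C_12 = 208012.
Ballot sequences with n votes each where one side never trails are Dyck words, counted by C_n; here n = 11. So Y = C_11 = 58786.
X − Y = 208012 − 58786 = 149226.

149226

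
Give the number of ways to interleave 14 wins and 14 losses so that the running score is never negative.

2674440

Reading a vote for the leader as '(' and for the other as ')' turns such a sequence into a balanced string of 14 pairs, so the count is C_14.
C_14 = 2674440.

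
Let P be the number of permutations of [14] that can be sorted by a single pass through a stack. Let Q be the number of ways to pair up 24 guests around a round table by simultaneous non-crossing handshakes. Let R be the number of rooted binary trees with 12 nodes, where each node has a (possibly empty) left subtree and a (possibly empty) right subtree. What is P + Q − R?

By Knuth's characterisation, the stack-sortable permutations of length 14 are the 231-avoiders, numbering C_14. So P = C_14 = 2674440.
Non-crossing handshake pairings of 2n people are counted by C_n; 24 people gives n = 12. So Q = C_12 = 208012.
Binary trees (left/right distinguished) on n nodes are counted by C_n; here n = 12. So R = C_12 = 208012.
P + Q − R = 2674440 + 208012 − 208012 = 2674440.

2674440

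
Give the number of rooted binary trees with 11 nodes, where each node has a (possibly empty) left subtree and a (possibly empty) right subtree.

58786

There are C_n binary search tree shapes on n keys; with n = 11 that is C_11.
C_11 = C(22,11)/12 = 705432/12 = 58786.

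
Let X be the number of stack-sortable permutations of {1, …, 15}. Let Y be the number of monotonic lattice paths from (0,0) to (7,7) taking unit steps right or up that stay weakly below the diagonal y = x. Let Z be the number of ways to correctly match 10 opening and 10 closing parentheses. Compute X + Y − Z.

9678478

Stack-sortable permutations are exactly the 231-avoiding ones, counted by C_n; here n = 15. So X = C_15 = 9694845.
Sub-diagonal monotone paths from (0,0) to (7,7) biject with Dyck paths of semilength 7, giving C_7. So Y = C_7 = 429.
With 10 pairs the number of balanced bracket strings is the Catalan number C_10. So Z = C_10 = 16796.
X + Y − Z = 9694845 + 429 − 16796 = 9678478.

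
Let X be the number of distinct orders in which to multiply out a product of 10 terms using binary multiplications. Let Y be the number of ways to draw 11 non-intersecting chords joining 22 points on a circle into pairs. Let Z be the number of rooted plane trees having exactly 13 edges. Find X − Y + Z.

Bracketing 10 factors into binary products is counted by C_{10−1} = C_9. So X = C_9 = 4862.
Non-crossing perfect matchings of 2n points on a circle are counted by C_n; with 22 points, n = 11. So Y = C_11 = 58786.
A rooted plane tree with 13 edges has 14 nodes, and the count is C_13. So Z = C_13 = 742900.
X − Y + Z = 4862 − 58786 + 742900 = 688976.

688976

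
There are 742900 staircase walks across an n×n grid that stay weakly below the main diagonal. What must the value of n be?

13

Such diagonal-avoiding paths in an n×n grid are counted by C_n, and C_13 = 742900.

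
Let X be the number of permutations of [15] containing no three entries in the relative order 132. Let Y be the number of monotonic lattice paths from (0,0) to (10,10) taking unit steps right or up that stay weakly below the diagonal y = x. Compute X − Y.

9678049

For any fixed pattern of length 3, the pattern-avoiding permutations of [15] number C_15. So X = C_15 = 9694845.
Monotone paths in an n×n grid that stay weakly below the diagonal are counted by C_n; here n = 10. So Y = C_10 = 16796.
X − Y = 9694845 − 16796 = 9678049.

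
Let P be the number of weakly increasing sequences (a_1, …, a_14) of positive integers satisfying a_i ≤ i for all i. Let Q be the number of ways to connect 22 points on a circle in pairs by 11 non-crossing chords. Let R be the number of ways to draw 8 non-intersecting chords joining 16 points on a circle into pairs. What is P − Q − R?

Weakly increasing sequences with a_i ≤ i biject with Dyck paths of semilength 14, so there are C_14. So P = C_14 = 2674440.
Pairing 22 circle points by 11 non-crossing chords gives C_11 matchings. So Q = C_11 = 58786.
Non-crossing perfect matchings of 2n points on a circle are counted by C_n; with 16 points, n = 8. So R = C_8 = 1430.
P − Q − R = 2674440 − 58786 − 1430 = 2614224.

2614224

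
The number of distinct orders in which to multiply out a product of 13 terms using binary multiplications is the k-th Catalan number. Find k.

12

Bracketing 13 factors into binary products is counted by C_{13−1} = C_12.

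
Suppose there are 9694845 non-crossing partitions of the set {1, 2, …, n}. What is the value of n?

15

Non-crossing partitions of [n] are counted by C_n, and C_15 = 9694845.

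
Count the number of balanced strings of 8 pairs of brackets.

1430

With 8 pairs the number of balanced bracket strings is the Catalan number C_8.
C_8 = C(16,8)/9 = 12870/9 = 1430.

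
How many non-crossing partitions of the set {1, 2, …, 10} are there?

16796

Non-crossing partitions of an n-element set are counted by C_n; here n = 10.
C_10 = C_9 · 2(2·9+1)/(9+2) = 4862 · 38/11 = 16796.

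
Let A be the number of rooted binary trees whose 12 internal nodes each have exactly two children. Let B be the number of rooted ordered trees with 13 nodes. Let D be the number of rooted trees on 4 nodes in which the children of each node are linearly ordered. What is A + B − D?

Full binary trees with n internal nodes are counted by C_n; here n = 12. So A = C_12 = 208012.
Rooted ordered (plane) trees on m nodes have m−1 edges and are counted by C_{m−1}; m = 13 gives C_12. So B = C_12 = 208012.
Rooted ordered (plane) trees on m nodes have m−1 edges and are counted by C_{m−1}; m = 4 gives C_3. So D = C_3 = 5.
A + B − D = 208012 + 208012 − 5 = 416019.

416019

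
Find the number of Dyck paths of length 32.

Paths of 16 up- and 16 down-steps that never dip below the axis are Dyck paths; their count is C_16.
C_16 = 35357670.

35357670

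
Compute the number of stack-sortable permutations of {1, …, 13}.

Stack-sortable permutations are exactly the 231-avoiding ones, counted by C_n; here n = 13.
C_13 = C(26,13)/14 = 10400600/14 = 742900.

742900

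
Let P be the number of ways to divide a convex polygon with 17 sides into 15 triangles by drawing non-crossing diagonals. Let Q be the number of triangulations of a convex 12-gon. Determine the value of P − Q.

9678049

The number of triangulations of a 17-gon is the Catalan number C_15 (index = sides − 2). So P = C_15 = 9694845.
A convex 12-gon is triangulated into 10 triangles, and the number of such triangulations is the Catalan number C_{12−2} = C_10. So Q = C_10 = 16796.
P − Q = 9694845 − 16796 = 9678049.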